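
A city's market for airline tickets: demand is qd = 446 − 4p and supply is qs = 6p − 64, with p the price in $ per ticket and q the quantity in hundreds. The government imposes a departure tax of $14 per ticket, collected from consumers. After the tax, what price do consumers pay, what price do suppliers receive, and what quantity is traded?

Without the tax, 446 − 4p = 6p − 64 gives 10p = 510, so p* = $51 and q* = 242.
With the tax collected from consumers, demand (in seller-price terms) shifts: qd = 446 − 4(p + 14).
New equilibrium: consumers pay $59.4, suppliers receive $45.4, q = 208.4. (Wedge: pb − ps = 14.)
The less price-elastic side of the market bears the larger share of a per-unit tax.

Consumers pay $59.4; suppliers receive $45.4; quantity = 208.4.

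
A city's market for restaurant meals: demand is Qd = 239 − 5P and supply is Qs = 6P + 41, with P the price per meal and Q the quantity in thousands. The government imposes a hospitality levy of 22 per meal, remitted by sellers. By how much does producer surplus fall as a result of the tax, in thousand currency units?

Before the tax: set 239 − 5P = 6P + 41 → P* = 18, Q* = 149.
With the tax collected from sellers, supply shifts: Qs = 6(P − 22) + 41.
Solving gives Q = 89 with consumers paying 30 and sellers receiving 8 (the 22 wedge).
ΔPS is the trapezoid between Q = 89 and Q = 149 of height 10: ½ · (149 + 89) · 10 = 1190.

Producer surplus falls by 1190 thousand.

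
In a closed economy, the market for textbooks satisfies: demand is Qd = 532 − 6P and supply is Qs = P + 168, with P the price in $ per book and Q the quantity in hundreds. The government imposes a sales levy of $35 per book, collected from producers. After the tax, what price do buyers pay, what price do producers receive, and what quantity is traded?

Buyers pay $57; producers receive $22; quantity = 190.

Without the tax, 532 − 6P = P + 168 gives 7P = 364, so P* = $52 and Q* = 220.
With the tax collected from producers, supply shifts: Qs = (P − 35) + 168.
New equilibrium: buyers pay $57, producers receive $22, Q = 190. (Wedge: Pb − Ps = 35.)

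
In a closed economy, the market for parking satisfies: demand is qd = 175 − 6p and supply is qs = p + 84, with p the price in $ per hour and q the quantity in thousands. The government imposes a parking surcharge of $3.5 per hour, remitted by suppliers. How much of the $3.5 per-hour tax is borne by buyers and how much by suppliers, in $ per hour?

Buyers bear $0.5 per hour; suppliers bear $3 per hour.

Before the tax: set 175 − 6p = p + 84 → p* = $13, q* = 97.
With the tax collected from suppliers, supply shifts: qs = (p − 3.5) + 84.
Solving gives q = 94 with buyers paying $13.5 and suppliers receiving $10 (the $3.5 wedge).
Burden on buyers: $0.5; on suppliers: $3. (They sum to $3.5.)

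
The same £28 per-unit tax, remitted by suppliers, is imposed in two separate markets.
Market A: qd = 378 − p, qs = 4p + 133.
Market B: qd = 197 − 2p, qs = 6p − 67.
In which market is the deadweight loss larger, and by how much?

Market B, by £274.4.

Market A: pre-tax p* = £49, q* = 329; post-tax q = 306.6; deadweight loss = £313.6.
Market B: pre-tax p* = £33, q* = 131; post-tax q = 89; deadweight loss = £588.
Difference: £313.6 vs £588 → market B is larger by £274.4.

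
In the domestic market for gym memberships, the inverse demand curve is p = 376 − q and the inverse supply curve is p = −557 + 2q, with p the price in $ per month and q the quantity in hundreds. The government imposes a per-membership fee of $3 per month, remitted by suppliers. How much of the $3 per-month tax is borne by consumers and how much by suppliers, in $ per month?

Inverting to q(p) form: qd = 376 − p; qs = 0.5p + 278.5.
Before the tax: set 376 − p = 0.5p + 278.5 → p* = $65, q* = 311.
With the tax collected from suppliers, supply shifts: qs = 0.5(p − 3) + 278.5.
New equilibrium: consumers pay $66, suppliers receive $63, q = 310. (Wedge: pb − ps = 3.)
Burden on consumers: $1; on suppliers: $2. (They sum to $3.)
The less price-elastic side of the market bears the larger share of a per-unit tax.

Consumers bear $1 per month; suppliers bear $2 per month.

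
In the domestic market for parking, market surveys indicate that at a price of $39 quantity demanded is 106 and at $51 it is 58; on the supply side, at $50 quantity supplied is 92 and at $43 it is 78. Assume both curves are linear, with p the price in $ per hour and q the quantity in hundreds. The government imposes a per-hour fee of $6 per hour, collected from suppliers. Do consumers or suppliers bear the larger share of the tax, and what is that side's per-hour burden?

Demand slope: (58 − 106)/(51 − 39) = -4, so qd = 262 − 4p.
Supply slope: (78 − 92)/(43 − 50) = 2, so qs = 2p − 8.
Without the tax, 262 − 4p = 2p − 8 gives 6p = 270, so p* = $45 and q* = 82.
With the tax collected from suppliers, supply shifts: qs = 2(p − 6) − 8.
Solving gives q = 74 with consumers paying $47 and suppliers receiving $41 (the $6 wedge).
Per-hour burden: consumers $2, suppliers $4.
Suppliers take the larger share because supply is less price-elastic here (demand slope 4 vs supply slope 2).

Suppliers bear the larger share: $4 per hour.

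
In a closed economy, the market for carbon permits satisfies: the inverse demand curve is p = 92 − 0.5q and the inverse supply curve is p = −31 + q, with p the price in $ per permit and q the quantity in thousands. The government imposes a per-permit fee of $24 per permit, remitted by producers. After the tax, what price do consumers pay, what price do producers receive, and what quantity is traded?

Consumers pay $59; producers receive $35; quantity = 66.

Inverting to q(p) form: qd = 184 − 2p; qs = p + 31.
Without the tax, 184 − 2p = p + 31 gives 3p = 153, so p* = $51 and q* = 82.
With the tax collected from producers, supply shifts: qs = (p − 24) + 31.
New equilibrium: consumers pay $59, producers receive $35, q = 66. (Wedge: pb − ps = 24.)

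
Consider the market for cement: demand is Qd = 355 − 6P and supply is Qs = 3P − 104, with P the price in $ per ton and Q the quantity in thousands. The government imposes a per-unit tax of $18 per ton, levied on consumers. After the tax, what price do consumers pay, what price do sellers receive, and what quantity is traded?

Consumers pay $57; sellers receive $39; quantity = 13.

Before the tax: set 355 − 6P = 3P − 104 → P* = $51, Q* = 49.
With the tax collected from consumers, demand (in seller-price terms) shifts: Qd = 355 − 6(P + 18).
Solving gives Q = 13 with consumers paying $57 and sellers receiving $39 (the $18 wedge).
The less price-elastic side of the market bears the larger share of a per-unit tax.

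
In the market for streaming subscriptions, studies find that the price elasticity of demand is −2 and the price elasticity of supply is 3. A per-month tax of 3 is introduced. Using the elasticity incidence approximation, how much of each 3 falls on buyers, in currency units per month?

Buyers bear ≈ 1.8 per month.

Incidence ratio: buyers' share ≈ εs / (εs + |εd|) = 3 / (3 + 2) = 0.6.
So buyers bear ≈ 0.6 × 3 = 1.8; producers bear 1.2.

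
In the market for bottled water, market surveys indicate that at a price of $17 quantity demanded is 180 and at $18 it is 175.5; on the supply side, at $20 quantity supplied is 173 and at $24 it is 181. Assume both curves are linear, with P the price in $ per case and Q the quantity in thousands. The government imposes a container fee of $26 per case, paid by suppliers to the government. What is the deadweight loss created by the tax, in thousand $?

Deadweight loss = $468 thousand.

Demand slope: (175.5 − 180)/(18 − 17) = -4.5, so Qd = 256.5 − 4.5P.
Supply slope: (181 − 173)/(24 − 20) = 2, so Qs = 2P + 133.
Before the tax: set 256.5 − 4.5P = 2P + 133 → P* = $19, Q* = 171.
With the tax collected from suppliers, supply shifts: Qs = 2(P − 26) + 133.
New equilibrium: consumers pay $27, suppliers receive $1, Q = 135. (Wedge: Pb − Ps = 26.)
Quantity falls by |ΔQ| = |171 − 135| = 36.
DWL = ½ · t · |ΔQ| = ½ · 26 · 36 = $468.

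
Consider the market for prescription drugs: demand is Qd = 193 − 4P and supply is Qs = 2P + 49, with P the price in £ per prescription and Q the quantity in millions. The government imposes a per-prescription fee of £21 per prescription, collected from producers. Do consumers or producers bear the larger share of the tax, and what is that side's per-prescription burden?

Producers bear the larger share: £14 per prescription.

Before the tax: set 193 − 4P = 2P + 49 → P* = £24, Q* = 97.
With the tax collected from producers, supply shifts: Qs = 2(P − 21) + 49.
New equilibrium: consumers pay £31, producers receive £10, Q = 69. (Wedge: Pb − Ps = 21.)
Per-prescription burden: consumers £7, producers £14.
Producers take the larger share because supply is less price-elastic here (demand slope 4 vs supply slope 2).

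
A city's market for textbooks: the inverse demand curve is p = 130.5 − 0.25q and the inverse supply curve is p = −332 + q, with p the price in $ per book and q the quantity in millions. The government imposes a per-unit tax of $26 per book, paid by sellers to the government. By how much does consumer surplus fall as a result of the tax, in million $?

Consumer surplus falls by $1869.92 million.

Rewrite in direct form: qd = 522 − 4p and qs = p + 332.
Without the tax, 522 − 4p = p + 332 gives 5p = 190, so p* = $38 and q* = 370.
With the tax collected from sellers, supply shifts: qs = (p − 26) + 332.
Solving gives q = 349.2 with consumers paying $43.2 and sellers receiving $17.2 (the $26 wedge).
ΔCS is the trapezoid between Q = 349.2 and Q = 370 of height $5.2: ½ · (370 + 349.2) · 5.2 = $1869.92.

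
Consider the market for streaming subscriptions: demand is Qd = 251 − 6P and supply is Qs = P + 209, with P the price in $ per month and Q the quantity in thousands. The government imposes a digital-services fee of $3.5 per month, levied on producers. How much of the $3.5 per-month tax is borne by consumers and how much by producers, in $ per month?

Consumers bear $0.5 per month; producers bear $3 per month.

Before the tax: set 251 − 6P = P + 209 → P* = $6, Q* = 215.
With the tax collected from producers, supply shifts: Qs = (P − 3.5) + 209.
Solving gives Q = 212 with consumers paying $6.5 and producers receiving $3 (the $3.5 wedge).
Burden on consumers: $0.5; on producers: $3. (They sum to $3.5.)
The less price-elastic side of the market bears the larger share of a per-unit tax.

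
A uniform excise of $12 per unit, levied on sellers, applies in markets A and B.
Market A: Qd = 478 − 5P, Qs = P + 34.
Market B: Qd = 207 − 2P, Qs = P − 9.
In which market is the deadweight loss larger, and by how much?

Market A, by $12.

Market A: pre-tax P* = $74, Q* = 108; post-tax Q = 98; deadweight loss = $60.
Market B: pre-tax P* = $72, Q* = 63; post-tax Q = 55; deadweight loss = $48.
Difference: $60 vs $48 → market A is larger by $12.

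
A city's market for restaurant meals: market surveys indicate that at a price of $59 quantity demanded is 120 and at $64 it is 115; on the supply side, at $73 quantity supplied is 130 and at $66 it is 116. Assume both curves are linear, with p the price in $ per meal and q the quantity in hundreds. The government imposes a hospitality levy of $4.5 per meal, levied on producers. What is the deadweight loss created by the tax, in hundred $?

Demand slope: (115 − 120)/(64 − 59) = -1, so qd = 179 − p.
Supply slope: (116 − 130)/(66 − 73) = 2, so qs = 2p − 16.
Before the tax: set 179 − p = 2p − 16 → p* = $65, q* = 114.
With the tax collected from producers, supply shifts: qs = 2(p − 4.5) − 16.
Solving gives q = 111 with consumers paying $68 and producers receiving $63.5 (the $4.5 wedge).
Quantity falls by |ΔQ| = |114 − 111| = 3.
DWL = ½ · t · |ΔQ| = ½ · 4.5 · 3 = $6.75.

Deadweight loss = $6.75 hundred.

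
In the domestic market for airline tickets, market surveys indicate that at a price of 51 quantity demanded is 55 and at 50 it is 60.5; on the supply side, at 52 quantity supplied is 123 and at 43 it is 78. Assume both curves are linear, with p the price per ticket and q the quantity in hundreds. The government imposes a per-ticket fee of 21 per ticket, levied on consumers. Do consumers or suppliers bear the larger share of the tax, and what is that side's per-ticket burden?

Suppliers bear the larger share: 11 per ticket.

Demand slope: (60.5 − 55)/(50 − 51) = -5.5, so qd = 335.5 − 5.5p.
Supply slope: (78 − 123)/(43 − 52) = 5, so qs = 5p − 137.
Without the tax, 335.5 − 5.5p = 5p − 137 gives 10.5p = 472.5, so p* = 45 and q* = 88.
With the tax collected from consumers, demand (in seller-price terms) shifts: qd = 335.5 − 5.5(p + 21).
Solving gives q = 33 with consumers paying 55 and suppliers receiving 34 (the 21 wedge).
Per-ticket burden: consumers 10, suppliers 11.
Suppliers take the larger share because supply is less price-elastic here (demand slope 5.5 vs supply slope 5).
The less price-elastic side of the market bears the larger share of a per-unit tax.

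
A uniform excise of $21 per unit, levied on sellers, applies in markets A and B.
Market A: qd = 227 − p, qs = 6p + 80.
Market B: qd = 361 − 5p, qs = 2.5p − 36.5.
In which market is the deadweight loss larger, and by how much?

Market B, by $178.5.

Market A: pre-tax p* = $21, q* = 206; post-tax q = 188; deadweight loss = $189.
Market B: pre-tax p* = $53, q* = 96; post-tax q = 61; deadweight loss = $367.5.
Difference: $189 vs $367.5 → market B is larger by $178.5.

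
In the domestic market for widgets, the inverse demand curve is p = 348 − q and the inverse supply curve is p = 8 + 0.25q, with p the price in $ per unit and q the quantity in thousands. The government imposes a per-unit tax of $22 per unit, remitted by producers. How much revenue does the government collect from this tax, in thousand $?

Tax revenue = $5596.8 thousand.

Rewrite in direct form: qd = 348 − p and qs = 4p − 32.
Without the tax, 348 − p = 4p − 32 gives 5p = 380, so p* = $76 and q* = 272.
With the tax collected from producers, supply shifts: qs = 4(p − 22) − 32.
Solving gives q = 254.4 with buyers paying $93.6 and producers receiving $71.6 (the $22 wedge).
Revenue = t · Q = 22 · 254.4 = $5596.8.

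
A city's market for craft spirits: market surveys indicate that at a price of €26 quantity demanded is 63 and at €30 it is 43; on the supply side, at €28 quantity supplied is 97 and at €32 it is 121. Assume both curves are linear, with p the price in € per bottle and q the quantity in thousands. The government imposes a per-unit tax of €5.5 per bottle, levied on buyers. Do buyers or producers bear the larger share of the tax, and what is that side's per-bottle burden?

Demand slope: (43 − 63)/(30 − 26) = -5, so qd = 193 − 5p.
Supply slope: (121 − 97)/(32 − 28) = 6, so qs = 6p − 71.
Before the tax: set 193 − 5p = 6p − 71 → p* = €24, q* = 73.
With the tax collected from buyers, demand (in seller-price terms) shifts: qd = 193 − 5(p + 5.5).
New equilibrium: buyers pay €27, producers receive €21.5, q = 58. (Wedge: pb − ps = 5.5.)
Per-bottle burden: buyers €3, producers €2.5.
Buyers take the larger share because demand is less price-elastic here (demand slope 5 vs supply slope 6).

Buyers bear the larger share: €3 per bottle.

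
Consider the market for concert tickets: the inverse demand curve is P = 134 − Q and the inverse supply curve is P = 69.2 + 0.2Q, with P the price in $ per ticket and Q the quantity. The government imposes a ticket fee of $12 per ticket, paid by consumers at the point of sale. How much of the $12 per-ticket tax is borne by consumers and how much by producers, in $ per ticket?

Rewrite in direct form: Qd = 134 − P and Qs = 5P − 346.
Without the tax, 134 − P = 5P − 346 gives 6P = 480, so P* = $80 and Q* = 54.
With the tax collected from consumers, demand (in seller-price terms) shifts: Qd = 134 − (P + 12).
New equilibrium: consumers pay $90, producers receive $78, Q = 44. (Wedge: Pb − Ps = 12.)
Burden on consumers: $10; on producers: $2. (They sum to $12.)
The less price-elastic side of the market bears the larger share of a per-unit tax.

Consumers bear $10 per ticket; producers bear $2 per ticket.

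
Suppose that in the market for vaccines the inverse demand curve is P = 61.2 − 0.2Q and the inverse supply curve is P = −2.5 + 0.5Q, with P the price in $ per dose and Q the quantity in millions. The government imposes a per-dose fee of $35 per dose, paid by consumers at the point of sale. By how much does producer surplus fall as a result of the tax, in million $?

Producer surplus falls by $1650 million.

Inverting to Q(P) form: Qd = 306 − 5P; Qs = 2P + 5.
Before the tax: set 306 − 5P = 2P + 5 → P* = $43, Q* = 91.
With the tax collected from consumers, demand (in seller-price terms) shifts: Qd = 306 − 5(P + 35).
Solving gives Q = 41 with consumers paying $53 and sellers receiving $18 (the $35 wedge).
ΔPS is the trapezoid between Q = 41 and Q = 91 of height $25: ½ · (91 + 41) · 25 = $1650.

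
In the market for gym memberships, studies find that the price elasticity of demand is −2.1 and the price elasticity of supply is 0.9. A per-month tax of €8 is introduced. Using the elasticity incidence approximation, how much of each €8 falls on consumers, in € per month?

Incidence ratio: consumers' share ≈ εs / (εs + |εd|) = 0.9 / (0.9 + 2.1) = 0.3.
So consumers bear ≈ 0.3 × €8 = €2.4; sellers bear €5.6.

Consumers bear ≈ €2.4 per month.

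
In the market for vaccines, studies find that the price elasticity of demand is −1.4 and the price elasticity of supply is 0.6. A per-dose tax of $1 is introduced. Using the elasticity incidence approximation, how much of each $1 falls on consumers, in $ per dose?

Consumers bear ≈ $0.3 per dose.

Incidence ratio: consumers' share ≈ εs / (εs + |εd|) = 0.6 / (0.6 + 1.4) = 0.3.
So consumers bear ≈ 0.3 × $1 = $0.3; sellers bear $0.7.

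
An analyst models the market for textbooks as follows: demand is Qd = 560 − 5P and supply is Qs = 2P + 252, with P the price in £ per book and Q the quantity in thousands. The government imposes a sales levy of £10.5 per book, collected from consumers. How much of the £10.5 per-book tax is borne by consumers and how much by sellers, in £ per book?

Without the tax, 560 − 5P = 2P + 252 gives 7P = 308, so P* = £44 and Q* = 340.
With the tax collected from consumers, demand (in seller-price terms) shifts: Qd = 560 − 5(P + 10.5).
Solving gives Q = 325 with consumers paying £47 and sellers receiving £36.5 (the £10.5 wedge).
Burden on consumers: £3; on sellers: £7.5. (They sum to £10.5.)
The less price-elastic side of the market bears the larger share of a per-unit tax.

Consumers bear £3 per book; sellers bear £7.5 per book.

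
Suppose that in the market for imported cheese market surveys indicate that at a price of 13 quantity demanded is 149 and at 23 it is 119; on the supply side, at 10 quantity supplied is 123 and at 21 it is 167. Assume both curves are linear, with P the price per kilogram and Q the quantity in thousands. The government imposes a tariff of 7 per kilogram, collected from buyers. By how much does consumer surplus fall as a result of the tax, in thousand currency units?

Demand slope: (119 − 149)/(23 − 13) = -3, so Qd = 188 − 3P.
Supply slope: (167 − 123)/(21 − 10) = 4, so Qs = 4P + 83.
Before the tax: set 188 − 3P = 4P + 83 → P* = 15, Q* = 143.
With the tax collected from buyers, demand (in seller-price terms) shifts: Qd = 188 − 3(P + 7).
New equilibrium: buyers pay 19, suppliers receive 12, Q = 131. (Wedge: Pb − Ps = 7.)
ΔCS is the trapezoid between Q = 131 and Q = 143 of height 4: ½ · (143 + 131) · 4 = 548.

Consumer surplus falls by 548 thousand.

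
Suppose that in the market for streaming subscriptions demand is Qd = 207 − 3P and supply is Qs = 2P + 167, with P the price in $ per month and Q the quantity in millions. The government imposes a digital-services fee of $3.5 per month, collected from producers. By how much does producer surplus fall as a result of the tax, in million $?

Producer surplus falls by $379.89 million.

Without the tax, 207 − 3P = 2P + 167 gives 5P = 40, so P* = $8 and Q* = 183.
With the tax collected from producers, supply shifts: Qs = 2(P − 3.5) + 167.
Solving gives Q = 178.8 with consumers paying $9.4 and producers receiving $5.9 (the $3.5 wedge).
ΔPS is the trapezoid between Q = 178.8 and Q = 183 of height $2.1: ½ · (183 + 178.8) · 2.1 = $379.89.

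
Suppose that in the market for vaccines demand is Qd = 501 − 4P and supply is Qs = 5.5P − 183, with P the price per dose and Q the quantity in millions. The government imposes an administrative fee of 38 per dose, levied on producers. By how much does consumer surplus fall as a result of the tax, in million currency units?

Without the tax, 501 − 4P = 5.5P − 183 gives 9.5P = 684, so P* = 72 and Q* = 213.
With the tax collected from producers, supply shifts: Qs = 5.5(P − 38) − 183.
New equilibrium: consumers pay 94, producers receive 56, Q = 125. (Wedge: Pb − Ps = 38.)
ΔCS is the trapezoid between Q = 125 and Q = 213 of height 22: ½ · (213 + 125) · 22 = 3718.

Consumer surplus falls by 3718 million.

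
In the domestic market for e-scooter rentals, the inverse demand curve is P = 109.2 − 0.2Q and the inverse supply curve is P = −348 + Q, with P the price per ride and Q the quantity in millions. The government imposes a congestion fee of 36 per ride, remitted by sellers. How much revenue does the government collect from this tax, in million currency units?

Tax revenue = 12636 million.

Inverting to Q(P) form: Qd = 546 − 5P; Qs = P + 348.
Without the tax, 546 − 5P = P + 348 gives 6P = 198, so P* = 33 and Q* = 381.
With the tax collected from sellers, supply shifts: Qs = (P − 36) + 348.
New equilibrium: consumers pay 39, sellers receive 3, Q = 351. (Wedge: Pb − Ps = 36.)
Revenue = t · Q = 36 · 351 = 12636.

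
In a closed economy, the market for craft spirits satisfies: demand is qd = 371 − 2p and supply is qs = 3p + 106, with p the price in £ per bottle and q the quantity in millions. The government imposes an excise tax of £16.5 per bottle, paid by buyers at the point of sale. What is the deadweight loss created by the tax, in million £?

Without the tax, 371 − 2p = 3p + 106 gives 5p = 265, so p* = £53 and q* = 265.
With the tax collected from buyers, demand (in seller-price terms) shifts: qd = 371 − 2(p + 16.5).
Solving gives q = 245.2 with buyers paying £62.9 and sellers receiving £46.4 (the £16.5 wedge).
Quantity falls by |ΔQ| = |265 − 245.2| = 19.8.
DWL = ½ · t · |ΔQ| = ½ · 16.5 · 19.8 = £163.35.

Deadweight loss = £163.35 million.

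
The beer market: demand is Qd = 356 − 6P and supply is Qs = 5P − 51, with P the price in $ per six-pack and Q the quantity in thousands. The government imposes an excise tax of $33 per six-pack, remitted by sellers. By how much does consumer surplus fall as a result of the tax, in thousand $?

Before the tax: set 356 − 6P = 5P − 51 → P* = $37, Q* = 134.
With the tax collected from sellers, supply shifts: Qs = 5(P − 33) − 51.
Solving gives Q = 44 with consumers paying $52 and sellers receiving $19 (the $33 wedge).
ΔCS is the trapezoid between Q = 44 and Q = 134 of height $15: ½ · (134 + 44) · 15 = $1335.

Consumer surplus falls by $1335 thousand.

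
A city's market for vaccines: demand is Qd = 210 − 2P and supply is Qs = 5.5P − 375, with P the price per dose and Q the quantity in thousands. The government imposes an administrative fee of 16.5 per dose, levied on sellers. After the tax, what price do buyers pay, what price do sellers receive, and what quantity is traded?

Buyers pay 90.1; sellers receive 73.6; quantity = 29.8.

Before the tax: set 210 − 2P = 5.5P − 375 → P* = 78, Q* = 54.
With the tax collected from sellers, supply shifts: Qs = 5.5(P − 16.5) − 375.
New equilibrium: buyers pay 90.1, sellers receive 73.6, Q = 29.8. (Wedge: Pb − Ps = 16.5.)
The less price-elastic side of the market bears the larger share of a per-unit tax.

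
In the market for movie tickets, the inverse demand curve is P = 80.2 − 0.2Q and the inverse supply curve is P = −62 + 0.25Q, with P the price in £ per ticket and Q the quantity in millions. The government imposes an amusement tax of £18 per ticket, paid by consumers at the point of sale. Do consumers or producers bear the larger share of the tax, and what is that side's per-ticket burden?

Producers bear the larger share: £10 per ticket.

Rewrite in direct form: Qd = 401 − 5P and Qs = 4P + 248.
Before the tax: set 401 − 5P = 4P + 248 → P* = £17, Q* = 316.
With the tax collected from consumers, demand (in seller-price terms) shifts: Qd = 401 − 5(P + 18).
New equilibrium: consumers pay £25, producers receive £7, Q = 276. (Wedge: Pb − Ps = 18.)
Per-ticket burden: consumers £8, producers £10.
Producers take the larger share because supply is less price-elastic here (demand slope 5 vs supply slope 4).
The less price-elastic side of the market bears the larger share of a per-unit tax.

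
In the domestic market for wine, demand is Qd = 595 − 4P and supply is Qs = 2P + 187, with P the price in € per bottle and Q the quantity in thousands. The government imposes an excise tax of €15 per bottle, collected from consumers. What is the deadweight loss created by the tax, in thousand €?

Deadweight loss = €150 thousand.

Before the tax: set 595 − 4P = 2P + 187 → P* = €68, Q* = 323.
With the tax collected from consumers, demand (in seller-price terms) shifts: Qd = 595 − 4(P + 15).
New equilibrium: consumers pay €73, producers receive €58, Q = 303. (Wedge: Pb − Ps = 15.)
Quantity falls by |ΔQ| = |323 − 303| = 20.
DWL = ½ · t · |ΔQ| = ½ · 15 · 20 = €150.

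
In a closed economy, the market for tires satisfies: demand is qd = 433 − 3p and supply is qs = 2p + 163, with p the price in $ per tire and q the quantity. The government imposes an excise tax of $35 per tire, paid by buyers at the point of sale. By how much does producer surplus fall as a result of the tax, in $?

Producer surplus falls by $5250.

Before the tax: set 433 − 3p = 2p + 163 → p* = $54, q* = 271.
With the tax collected from buyers, demand (in seller-price terms) shifts: qd = 433 − 3(p + 35).
Solving gives q = 229 with buyers paying $68 and suppliers receiving $33 (the $35 wedge).
ΔPS is the trapezoid between Q = 229 and Q = 271 of height $21: ½ · (271 + 229) · 21 = $5250.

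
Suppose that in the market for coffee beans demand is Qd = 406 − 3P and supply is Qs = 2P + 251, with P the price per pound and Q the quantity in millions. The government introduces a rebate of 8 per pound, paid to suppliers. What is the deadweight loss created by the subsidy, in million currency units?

Deadweight loss = 38.4 million.

Without the subsidy, 406 − 3P = 2P + 251 gives 5P = 155, so P* = 31 and Q* = 313.
With a per-unit subsidy paid to suppliers, each receives P + 8 per unit sold, so supply becomes Qs = 2(P + 8) + 251.
Solving gives Q = 322.6 with consumers paying 27.8 and suppliers receiving 35.8 (the 8 wedge).
Quantity rises by |ΔQ| = |313 − 322.6| = 9.6.
DWL = ½ · t · |ΔQ| = ½ · 8 · 9.6 = 38.4.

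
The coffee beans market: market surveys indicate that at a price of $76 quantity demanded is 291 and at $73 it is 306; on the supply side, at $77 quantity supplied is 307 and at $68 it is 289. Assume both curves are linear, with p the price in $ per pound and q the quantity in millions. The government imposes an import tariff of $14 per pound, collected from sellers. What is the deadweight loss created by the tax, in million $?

Demand slope: (306 − 291)/(73 − 76) = -5, so qd = 671 − 5p.
Supply slope: (289 − 307)/(68 − 77) = 2, so qs = 2p + 153.
Before the tax: set 671 − 5p = 2p + 153 → p* = $74, q* = 301.
With the tax collected from sellers, supply shifts: qs = 2(p − 14) + 153.
Solving gives q = 281 with consumers paying $78 and sellers receiving $64 (the $14 wedge).
Quantity falls by |ΔQ| = |301 − 281| = 20.
DWL = ½ · t · |ΔQ| = ½ · 14 · 20 = $140.

Deadweight loss = $140 million.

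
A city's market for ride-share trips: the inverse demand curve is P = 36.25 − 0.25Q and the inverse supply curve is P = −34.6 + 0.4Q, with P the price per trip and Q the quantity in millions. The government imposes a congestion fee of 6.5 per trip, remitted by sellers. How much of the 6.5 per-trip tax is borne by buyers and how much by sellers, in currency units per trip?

Inverting to Q(P) form: Qd = 145 − 4P; Qs = 2.5P + 86.5.
Before the tax: set 145 − 4P = 2.5P + 86.5 → P* = 9, Q* = 109.
With the tax collected from sellers, supply shifts: Qs = 2.5(P − 6.5) + 86.5.
Solving gives Q = 99 with buyers paying 11.5 and sellers receiving 5 (the 6.5 wedge).
Burden on buyers: 2.5; on sellers: 4. (They sum to 6.5.)
The less price-elastic side of the market bears the larger share of a per-unit tax.

Buyers bear 2.5 per trip; sellers bear 4 per trip.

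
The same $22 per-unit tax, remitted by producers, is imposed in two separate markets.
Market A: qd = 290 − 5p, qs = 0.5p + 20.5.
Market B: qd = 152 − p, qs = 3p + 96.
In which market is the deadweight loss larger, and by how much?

Market A: pre-tax p* = $49, q* = 45; post-tax q = 35; deadweight loss = $110.
Market B: pre-tax p* = $14, q* = 138; post-tax q = 121.5; deadweight loss = $181.5.
Difference: $110 vs $181.5 → market B is larger by $71.5.

Market B, by $71.5.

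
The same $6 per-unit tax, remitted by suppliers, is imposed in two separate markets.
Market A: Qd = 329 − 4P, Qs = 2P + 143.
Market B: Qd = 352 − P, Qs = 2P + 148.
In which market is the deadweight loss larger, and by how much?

Market A: pre-tax P* = $31, Q* = 205; post-tax Q = 197; deadweight loss = $24.
Market B: pre-tax P* = $68, Q* = 284; post-tax Q = 280; deadweight loss = $12.
Difference: $24 vs $12 → market A is larger by $12.

Market A, by $12.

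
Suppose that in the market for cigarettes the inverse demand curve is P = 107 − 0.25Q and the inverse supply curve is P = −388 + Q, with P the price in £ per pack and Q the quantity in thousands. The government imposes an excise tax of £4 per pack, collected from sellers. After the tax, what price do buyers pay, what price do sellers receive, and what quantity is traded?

Inverting to Q(P) form: Qd = 428 − 4P; Qs = P + 388.
Before the tax: set 428 − 4P = P + 388 → P* = £8, Q* = 396.
With the tax collected from sellers, supply shifts: Qs = (P − 4) + 388.
Solving gives Q = 392.8 with buyers paying £8.8 and sellers receiving £4.8 (the £4 wedge).

Buyers pay £8.8; sellers receive £4.8; quantity = 392.8.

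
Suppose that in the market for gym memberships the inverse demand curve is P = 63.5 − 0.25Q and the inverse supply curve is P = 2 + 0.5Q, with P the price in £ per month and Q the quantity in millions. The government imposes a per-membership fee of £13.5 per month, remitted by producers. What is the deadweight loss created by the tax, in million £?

Deadweight loss = £121.5 million.

Inverting to Q(P) form: Qd = 254 − 4P; Qs = 2P − 4.
Without the tax, 254 − 4P = 2P − 4 gives 6P = 258, so P* = £43 and Q* = 82.
With the tax collected from producers, supply shifts: Qs = 2(P − 13.5) − 4.
New equilibrium: buyers pay £47.5, producers receive £34, Q = 64. (Wedge: Pb − Ps = 13.5.)
Quantity falls by |ΔQ| = |82 − 64| = 18.
DWL = ½ · t · |ΔQ| = ½ · 13.5 · 18 = £121.5.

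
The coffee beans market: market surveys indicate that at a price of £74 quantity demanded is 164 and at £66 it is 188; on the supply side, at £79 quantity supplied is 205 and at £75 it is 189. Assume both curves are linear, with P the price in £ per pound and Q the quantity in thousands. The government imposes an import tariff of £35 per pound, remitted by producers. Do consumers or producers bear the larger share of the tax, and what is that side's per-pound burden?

Consumers bear the larger share: £20 per pound.

Demand slope: (188 − 164)/(66 − 74) = -3, so Qd = 386 − 3P.
Supply slope: (189 − 205)/(75 − 79) = 4, so Qs = 4P − 111.
Without the tax, 386 − 3P = 4P − 111 gives 7P = 497, so P* = £71 and Q* = 173.
With the tax collected from producers, supply shifts: Qs = 4(P − 35) − 111.
Solving gives Q = 113 with consumers paying £91 and producers receiving £56 (the £35 wedge).
Per-pound burden: consumers £20, producers £15.
Consumers take the larger share because demand is less price-elastic here (demand slope 3 vs supply slope 4).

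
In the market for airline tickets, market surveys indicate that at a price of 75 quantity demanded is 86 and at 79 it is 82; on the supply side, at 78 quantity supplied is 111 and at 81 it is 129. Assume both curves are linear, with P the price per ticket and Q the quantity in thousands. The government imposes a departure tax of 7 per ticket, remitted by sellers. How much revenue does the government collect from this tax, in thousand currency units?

Tax revenue = 567 thousand.

Demand slope: (82 − 86)/(79 − 75) = -1, so Qd = 161 − P.
Supply slope: (129 − 111)/(81 − 78) = 6, so Qs = 6P − 357.
Before the tax: set 161 − P = 6P − 357 → P* = 74, Q* = 87.
With the tax collected from sellers, supply shifts: Qs = 6(P − 7) − 357.
New equilibrium: consumers pay 80, sellers receive 73, Q = 81. (Wedge: Pb − Ps = 7.)
Revenue = t · Q = 7 · 81 = 567.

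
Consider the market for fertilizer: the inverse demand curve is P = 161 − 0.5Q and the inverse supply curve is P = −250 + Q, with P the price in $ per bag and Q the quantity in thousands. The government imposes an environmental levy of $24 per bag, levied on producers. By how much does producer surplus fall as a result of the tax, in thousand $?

Rewrite in direct form: Qd = 322 − 2P and Qs = P + 250.
Without the tax, 322 − 2P = P + 250 gives 3P = 72, so P* = $24 and Q* = 274.
With the tax collected from producers, supply shifts: Qs = (P − 24) + 250.
New equilibrium: buyers pay $32, producers receive $8, Q = 258. (Wedge: Pb − Ps = 24.)
ΔPS is the trapezoid between Q = 258 and Q = 274 of height $16: ½ · (274 + 258) · 16 = $4256.

Producer surplus falls by $4256 thousand.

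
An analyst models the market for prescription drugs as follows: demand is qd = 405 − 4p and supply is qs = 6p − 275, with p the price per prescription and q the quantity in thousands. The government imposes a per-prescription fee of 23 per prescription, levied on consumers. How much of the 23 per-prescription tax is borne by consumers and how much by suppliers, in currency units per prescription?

Consumers bear 13.8 per prescription; suppliers bear 9.2 per prescription.

Before the tax: set 405 − 4p = 6p − 275 → p* = 68, q* = 133.
With the tax collected from consumers, demand (in seller-price terms) shifts: qd = 405 − 4(p + 23).
New equilibrium: consumers pay 81.8, suppliers receive 58.8, q = 77.8. (Wedge: pb − ps = 23.)
Burden on consumers: 13.8; on suppliers: 9.2. (They sum to 23.)
The less price-elastic side of the market bears the larger share of a per-unit tax.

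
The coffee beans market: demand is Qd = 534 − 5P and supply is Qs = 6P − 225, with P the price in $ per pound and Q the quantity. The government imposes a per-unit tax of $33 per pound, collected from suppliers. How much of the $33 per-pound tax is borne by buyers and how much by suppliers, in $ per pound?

Buyers bear $18 per pound; suppliers bear $15 per pound.

Without the tax, 534 − 5P = 6P − 225 gives 11P = 759, so P* = $69 and Q* = 189.
With the tax collected from suppliers, supply shifts: Qs = 6(P − 33) − 225.
New equilibrium: buyers pay $87, suppliers receive $54, Q = 99. (Wedge: Pb − Ps = 33.)
Burden on buyers: $18; on suppliers: $15. (They sum to $33.)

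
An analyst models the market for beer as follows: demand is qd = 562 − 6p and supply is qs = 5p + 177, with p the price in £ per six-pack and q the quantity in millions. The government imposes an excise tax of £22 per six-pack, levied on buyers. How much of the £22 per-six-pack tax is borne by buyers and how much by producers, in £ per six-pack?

Buyers bear £10 per six-pack; producers bear £12 per six-pack.

Before the tax: set 562 − 6p = 5p + 177 → p* = £35, q* = 352.
With the tax collected from buyers, demand (in seller-price terms) shifts: qd = 562 − 6(p + 22).
Solving gives q = 292 with buyers paying £45 and producers receiving £23 (the £22 wedge).
Burden on buyers: £10; on producers: £12. (They sum to £22.)
The less price-elastic side of the market bears the larger share of a per-unit tax.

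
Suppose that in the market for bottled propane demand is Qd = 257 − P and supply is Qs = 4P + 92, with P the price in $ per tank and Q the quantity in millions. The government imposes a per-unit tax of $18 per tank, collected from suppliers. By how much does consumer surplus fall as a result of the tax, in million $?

Before the tax: set 257 − P = 4P + 92 → P* = $33, Q* = 224.
With the tax collected from suppliers, supply shifts: Qs = 4(P − 18) + 92.
New equilibrium: consumers pay $47.4, suppliers receive $29.4, Q = 209.6. (Wedge: Pb − Ps = 18.)
ΔCS is the trapezoid between Q = 209.6 and Q = 224 of height $14.4: ½ · (224 + 209.6) · 14.4 = $3121.92.

Consumer surplus falls by $3121.92 million.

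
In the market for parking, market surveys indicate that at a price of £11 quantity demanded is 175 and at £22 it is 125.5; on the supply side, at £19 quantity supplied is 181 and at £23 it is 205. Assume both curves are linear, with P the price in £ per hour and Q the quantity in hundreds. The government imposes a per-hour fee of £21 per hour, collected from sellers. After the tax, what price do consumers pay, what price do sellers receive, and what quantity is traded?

Consumers pay £27; sellers receive £6; quantity = 103.

Demand slope: (125.5 − 175)/(22 − 11) = -4.5, so Qd = 224.5 − 4.5P.
Supply slope: (205 − 181)/(23 − 19) = 6, so Qs = 6P + 67.
Without the tax, 224.5 − 4.5P = 6P + 67 gives 10.5P = 157.5, so P* = £15 and Q* = 157.
With the tax collected from sellers, supply shifts: Qs = 6(P − 21) + 67.
New equilibrium: consumers pay £27, sellers receive £6, Q = 103. (Wedge: Pb − Ps = 21.)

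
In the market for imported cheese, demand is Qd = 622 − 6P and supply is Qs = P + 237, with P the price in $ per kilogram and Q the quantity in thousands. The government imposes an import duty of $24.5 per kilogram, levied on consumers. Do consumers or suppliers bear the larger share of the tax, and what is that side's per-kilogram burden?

Before the tax: set 622 − 6P = P + 237 → P* = $55, Q* = 292.
With the tax collected from consumers, demand (in seller-price terms) shifts: Qd = 622 − 6(P + 24.5).
New equilibrium: consumers pay $58.5, suppliers receive $34, Q = 271. (Wedge: Pb − Ps = 24.5.)
Per-kilogram burden: consumers $3.5, suppliers $21.
Suppliers take the larger share because supply is less price-elastic here (demand slope 6 vs supply slope 1).

Suppliers bear the larger share: $21 per kilogram.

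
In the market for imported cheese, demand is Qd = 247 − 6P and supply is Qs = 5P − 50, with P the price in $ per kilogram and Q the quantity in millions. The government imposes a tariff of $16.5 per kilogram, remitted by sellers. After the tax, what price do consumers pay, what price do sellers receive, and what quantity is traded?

Before the tax: set 247 − 6P = 5P − 50 → P* = $27, Q* = 85.
With the tax collected from sellers, supply shifts: Qs = 5(P − 16.5) − 50.
Solving gives Q = 40 with consumers paying $34.5 and sellers receiving $18 (the $16.5 wedge).
The less price-elastic side of the market bears the larger share of a per-unit tax.

Consumers pay $34.5; sellers receive $18; quantity = 40.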